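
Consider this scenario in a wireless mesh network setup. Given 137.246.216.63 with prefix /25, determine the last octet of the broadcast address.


Given: IP = 137.246.216.63, prefix = /25
Host bits = 32 - 25 = 7
Network last octet = 63 AND mask = 0
Host part size = 2^7 - 1 = 127
Broadcast last octet = 0 OR 127 = 127

127


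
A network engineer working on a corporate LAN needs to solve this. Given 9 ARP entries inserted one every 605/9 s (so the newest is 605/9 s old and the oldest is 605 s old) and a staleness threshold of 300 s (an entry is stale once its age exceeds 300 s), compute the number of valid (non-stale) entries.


Ages are k * 605/9 s for k = 1..9 (spacing = 67.2222 s).
Entry k is valid iff k * 605/9 <= 300 iff k <= 9 * 300 / 605 = 4.4628
n_valid = floor(4.4628) = 4
(n_stale = 9 - 4 = 5)

4


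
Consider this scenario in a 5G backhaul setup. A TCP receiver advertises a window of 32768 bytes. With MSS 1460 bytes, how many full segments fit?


Given: RWND = 32768 bytes, MSS = 1460 bytes
Full segments = floor(RWND / MSS)
Full segments = floor(32768 / 1460)
Full segments = floor(22.4438) = 22

22


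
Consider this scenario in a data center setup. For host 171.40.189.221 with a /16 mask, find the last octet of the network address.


Given: IP = 171.40.189.221, prefix = /16
Subnet mask = 255.255.0.0
Last octet of IP: 221
Last octet of mask: 0
Network last octet = 221 AND 0 = 0

0


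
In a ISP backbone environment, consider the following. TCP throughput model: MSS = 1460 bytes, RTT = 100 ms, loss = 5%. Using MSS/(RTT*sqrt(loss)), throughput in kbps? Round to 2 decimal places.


Given: MSS = 1460 bytes, RTT = 100 ms, loss = 5%
RTT in seconds = 100 / 1000 = 0.1
Loss rate = 5% = 0.05
sqrt(loss) = sqrt(0.05) = 0.223606797750
Throughput (bytes/s) = 1460 / (0.1 * 0.223606797750) = 65293.1849
Throughput (kbps) = 65293.1849 * 8 / 1000 = 522.345480 -> 522.35 kbps (2 dp)

522.35


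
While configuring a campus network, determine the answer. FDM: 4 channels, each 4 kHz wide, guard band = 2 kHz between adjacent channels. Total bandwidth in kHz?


Given: 4 channels, 4 kHz each, guard = 2 kHz
Channel bandwidth = 4 * 4 = 16 kHz
Guard bands = 3 gaps * 2 kHz = 6 kHz
Total = 16 + 6 = 22 kHz

22


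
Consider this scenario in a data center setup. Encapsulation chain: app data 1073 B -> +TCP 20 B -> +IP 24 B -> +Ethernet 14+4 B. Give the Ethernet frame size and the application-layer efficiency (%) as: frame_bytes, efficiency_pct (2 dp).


TCP segment = 1073 + 20 = 1093 B
IP packet = 1093 + 24 = 1117 B
Ethernet frame = 1117 + 14 + 4 = 1135 B
Efficiency = app / frame = 1073 / 1135 = 0.945374 = 94.5374% -> 94.54% (2 dp)

1135, 94.54


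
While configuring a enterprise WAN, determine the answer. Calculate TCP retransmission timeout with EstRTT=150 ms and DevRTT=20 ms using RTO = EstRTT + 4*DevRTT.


Given: EstRTT = 150 ms, DevRTT = 20 ms
Timeout = EstRTT + 4 * DevRTT
4 * DevRTT = 4 * 20 = 80
Timeout = 150 + 80 = 230 ms

230


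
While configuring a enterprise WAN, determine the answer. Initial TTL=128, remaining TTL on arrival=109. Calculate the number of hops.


Given: initial TTL = 128, received TTL = 109
Hops = initial TTL - received TTL
Hops = 128 - 109 = 19

19


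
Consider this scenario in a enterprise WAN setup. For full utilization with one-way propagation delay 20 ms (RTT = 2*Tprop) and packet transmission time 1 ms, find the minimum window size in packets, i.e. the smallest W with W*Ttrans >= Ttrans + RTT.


Given: Ttrans = 1 ms, RTT = 40 ms (= 2 * Tprop, Tprop = 20 ms)
Time until first ACK returns = Ttrans + RTT = 1 + 40 = 41 ms
Need W * Ttrans >= Ttrans + RTT  ->  W >= (Ttrans + RTT) / Ttrans
(Ttrans + RTT) / Ttrans = 41 / 1 = 41
W_min = ceil(41) = 41

41


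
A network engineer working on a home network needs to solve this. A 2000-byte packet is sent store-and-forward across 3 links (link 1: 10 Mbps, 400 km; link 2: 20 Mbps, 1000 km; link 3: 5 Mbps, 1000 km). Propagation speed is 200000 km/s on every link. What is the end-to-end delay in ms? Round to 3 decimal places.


Packet = 2000 bytes = 16000 bits. Store-and-forward: sum (t_trans + t_prop) per link.
Link 1: t_trans = 16000/(10*10^6) s = 1.6000 ms; t_prop = 400/200000 s = 2.0000 ms; subtotal = 3.6000 ms
Link 2: t_trans = 16000/(20*10^6) s = 0.8000 ms; t_prop = 1000/200000 s = 5.0000 ms; subtotal = 5.8000 ms
Link 3: t_trans = 16000/(5*10^6) s = 3.2000 ms; t_prop = 1000/200000 s = 5.0000 ms; subtotal = 8.2000 ms
End-to-end = 3.6000 + 5.8000 + 8.2000 = 17.6000 ms -> 17.600 ms (3 dp)

17.600


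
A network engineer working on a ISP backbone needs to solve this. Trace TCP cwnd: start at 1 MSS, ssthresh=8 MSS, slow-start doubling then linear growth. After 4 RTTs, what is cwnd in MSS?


RTT 0: cwnd = 1 MSS (initial)
RTT 1: cwnd = 2 MSS (slow start, doubled)
RTT 2: cwnd = 4 MSS (slow start, doubled)
RTT 3: cwnd = 8 MSS (slow start, doubled)
RTT 4: cwnd = 9 MSS (congestion avoidance, +1)

9


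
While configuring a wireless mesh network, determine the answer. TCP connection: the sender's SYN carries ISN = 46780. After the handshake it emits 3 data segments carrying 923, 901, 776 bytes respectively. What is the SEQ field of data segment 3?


The SYN occupies sequence number ISN = 46780, so the first data byte is ISN + 1 = 46781.
SEQ of data segment i = (ISN + 1) + sum of payload sizes of segments 1..i-1.
Segment 1: SEQ = 46781, payload = 923 bytes
Segment 2: SEQ = 47704, payload = 901 bytes
Segment 3: SEQ = 48605, payload = 776 bytes
SEQ of segment 3 = 46781 + 923 + 901 = 48605

48605


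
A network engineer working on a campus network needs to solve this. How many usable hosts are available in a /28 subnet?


Given: subnet mask /28
Host bits = 32 - 28 = 4
Total addresses = 2^4 = 16
Usable hosts = 16 - 2 (network + broadcast) = 14

14


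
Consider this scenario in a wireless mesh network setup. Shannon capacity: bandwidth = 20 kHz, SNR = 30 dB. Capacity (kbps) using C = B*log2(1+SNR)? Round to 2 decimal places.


Given: B = 20 kHz, SNR = 30 dB
SNR linear = 10^(30/10) = 1000
1 + SNR = 1001
log2(1001) = 9.9672262588
C = 20 * 1000 * 9.9672262588 = 199344.5252 bps
C = 199.344525 kbps -> 199.34 kbps (2 dp)

199.34


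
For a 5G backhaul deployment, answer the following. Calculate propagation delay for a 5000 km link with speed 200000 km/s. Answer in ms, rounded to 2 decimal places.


Given: distance = 5000 km, speed = 200000 km/s
Delay = distance / speed = 5000 / 200000 seconds
Delay in ms = 5000 * 1000 / 200000
Delay = 25.0000 ms
Rounded to 2 dp = 25.00 ms

25.00


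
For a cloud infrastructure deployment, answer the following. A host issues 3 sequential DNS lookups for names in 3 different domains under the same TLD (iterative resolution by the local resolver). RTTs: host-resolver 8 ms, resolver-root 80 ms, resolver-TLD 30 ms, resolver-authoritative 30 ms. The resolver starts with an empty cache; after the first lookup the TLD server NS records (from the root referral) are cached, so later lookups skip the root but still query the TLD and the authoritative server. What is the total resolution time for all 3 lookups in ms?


Lookup 1 (cold cache): local + root + TLD + auth = 8 + 80 + 30 + 30 = 148 ms
Lookups 2..3 (TLD NS cached -> skip root; new domain -> still ask TLD and auth): local + TLD + auth = 8 + 30 + 30 = 68 ms each
Remaining 2 lookups: 2 * 68 = 136 ms
Total = 148 + 136 = 284 ms

284


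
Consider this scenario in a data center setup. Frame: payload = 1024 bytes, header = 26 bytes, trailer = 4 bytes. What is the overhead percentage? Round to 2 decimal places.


Given: payload = 1024 B, header = 26 B, trailer = 4 B
Overhead bytes = header + trailer = 26 + 4 = 30
Total frame = payload + overhead = 1024 + 30 = 1054
Overhead % = 30 / 1054 * 100 = 2.8463% -> 2.85% (2 dp)

2.85


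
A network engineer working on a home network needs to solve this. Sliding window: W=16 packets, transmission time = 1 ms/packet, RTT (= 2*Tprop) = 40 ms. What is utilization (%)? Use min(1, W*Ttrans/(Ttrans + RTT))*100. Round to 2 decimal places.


Given: W = 16, Ttrans = 1 ms, RTT = 40 ms (= 2 * Tprop, Tprop = 20 ms)
Cycle time = Ttrans + RTT = 1 + 40 = 41 ms (first packet sent until its ACK returns)
W * Ttrans = 16 * 1 = 16 ms of sending per cycle
W * Ttrans / (Ttrans + RTT) = 16 / 41 = 0.390244
U = min(1, 0.390244) = 0.390244
U% = 39.02%

39.02


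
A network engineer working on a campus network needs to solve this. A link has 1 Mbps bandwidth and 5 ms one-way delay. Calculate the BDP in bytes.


Given: bandwidth = 1 Mbps, delay = 5 ms
BDP in bits = 1 * 10^6 * 5 / 1000
BDP in bits = 5000
BDP in bytes = 5000 / 8 = 625

625


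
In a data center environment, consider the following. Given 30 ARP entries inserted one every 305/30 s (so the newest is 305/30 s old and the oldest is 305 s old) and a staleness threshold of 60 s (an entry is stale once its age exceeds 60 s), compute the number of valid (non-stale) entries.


Ages are k * 305/30 s for k = 1..30 (spacing = 10.1667 s).
Entry k is valid iff k * 305/30 <= 60 iff k <= 30 * 60 / 305 = 5.9016
n_valid = floor(5.9016) = 5
(n_stale = 30 - 5 = 25)

5


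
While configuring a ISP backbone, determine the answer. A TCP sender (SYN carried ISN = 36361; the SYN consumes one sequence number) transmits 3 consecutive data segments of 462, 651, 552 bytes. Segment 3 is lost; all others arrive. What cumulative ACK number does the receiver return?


SYN uses sequence number 36361; first data byte = ISN + 1 = 36362.
Segment 1: SEQ = 36362, len = 462 B, covers [36362, 36823]
Segment 2: SEQ = 36824, len = 651 B, covers [36824, 37474]
Segment 3: SEQ = 37475, len = 552 B, covers [37475, 38026] [LOST]
In-order data received: bytes [36362, 37474] (segments 1..2).
Segment 3 missing -> gap begins at byte 37475.
Cumulative ACK = next expected in-order byte = 36362 + 462 + 651 = 37475

37475


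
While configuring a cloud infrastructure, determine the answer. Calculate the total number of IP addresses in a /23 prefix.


Given: CIDR prefix /23
Host bits = 32 - 23 = 9
Total addresses = 2^9 = 512

512


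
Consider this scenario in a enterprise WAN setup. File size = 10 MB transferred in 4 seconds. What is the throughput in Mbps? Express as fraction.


Given: file = 10 MB, time = 4 s
File in Mb = 10 * 8 = 80 Mb
Throughput = 80 / 4 Mbps
Throughput = 20 Mbps

20


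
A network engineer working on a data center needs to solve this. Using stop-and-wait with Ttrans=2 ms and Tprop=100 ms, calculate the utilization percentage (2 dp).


Given: Ttrans = 2 ms, Tprop = 100 ms
RTT = 2 * Tprop = 2 * 100 = 200 ms
U = Ttrans / (Ttrans + RTT)
U = 2 / (2 + 200)
U = 2 / 202 = 0.009901
U% = 0.99%

0.99


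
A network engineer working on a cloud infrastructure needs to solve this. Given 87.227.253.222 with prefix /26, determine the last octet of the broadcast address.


Given: IP = 87.227.253.222, prefix = /26
Host bits = 32 - 26 = 6
Network last octet = 222 AND mask = 192
Host part size = 2^6 - 1 = 63
Broadcast last octet = 192 OR 63 = 255

255


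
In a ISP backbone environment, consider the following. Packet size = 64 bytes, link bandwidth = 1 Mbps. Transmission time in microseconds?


Given: packet = 64 bytes, bandwidth = 1 Mbps
Packet in bits = 64 * 8 = 512 bits
Bandwidth = 1 * 10^6 = 1000000 bps
Time = 512 / 1000000 seconds
Time in us = 512 * 10^6 / 1000000 = 512

512


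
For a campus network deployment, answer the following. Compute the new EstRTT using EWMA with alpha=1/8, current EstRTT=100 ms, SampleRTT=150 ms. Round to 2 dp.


Given: EstRTT = 100 ms, SampleRTT = 150 ms, alpha = 1/8
New EstRTT = (1 - alpha) * EstRTT + alpha * SampleRTT
(7/8) * 100 = 87.5
(1/8) * 150 = 18.75
New EstRTT = 87.5 + 18.75 = 106.25 ms -> 106.25 ms (2 dp)

106.25


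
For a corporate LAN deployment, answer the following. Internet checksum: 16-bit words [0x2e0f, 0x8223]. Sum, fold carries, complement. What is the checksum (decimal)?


Given words: [0x2e0f, 0x8223]
Step 1: Sum all words
Raw sum = 11791 + 33315 = 45106
One's complement = ~45106 & 0xFFFF = 20429

20429


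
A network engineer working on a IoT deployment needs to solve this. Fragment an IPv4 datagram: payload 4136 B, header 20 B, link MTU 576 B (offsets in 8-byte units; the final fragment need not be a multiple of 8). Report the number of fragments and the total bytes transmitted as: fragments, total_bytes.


Max data per non-final fragment = floor((MTU - header)/8)*8 = floor((576 - 20)/8)*8 = floor(556/8)*8 = 552 B
Final fragment needs no 8-byte alignment: it can carry up to MTU - header = 556 B
Non-final fragments needed = ceil((payload - 556) / 552) = ceil(3580/552) = ceil(6.4855) = 7
Number of fragments = 7 + 1 = 8
Fragment sizes (data): 7 * 552 B + 272 B (last, 272 <= 556 OK)
Total bytes sent = payload + n_frags * header = 4136 + 8*20 = 4136 + 160 = 4296 B

8, 4296


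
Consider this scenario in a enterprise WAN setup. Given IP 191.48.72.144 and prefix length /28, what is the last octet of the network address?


Given: IP = 191.48.72.144, prefix = /28
Subnet mask = 255.255.255.240
Last octet of IP: 144
Last octet of mask: 240
Network last octet = 144 AND 240 = 144

144


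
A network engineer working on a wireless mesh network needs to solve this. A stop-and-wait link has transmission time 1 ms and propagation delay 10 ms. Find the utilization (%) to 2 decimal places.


Given: Ttrans = 1 ms, Tprop = 10 ms
RTT = 2 * Tprop = 2 * 10 = 20 ms
U = Ttrans / (Ttrans + RTT)
U = 1 / (1 + 20)
U = 1 / 21 = 0.047619
U% = 4.76%

4.76


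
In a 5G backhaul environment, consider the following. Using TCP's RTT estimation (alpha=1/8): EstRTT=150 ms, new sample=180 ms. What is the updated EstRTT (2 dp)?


Given: EstRTT = 150 ms, SampleRTT = 180 ms, alpha = 1/8
New EstRTT = (1 - alpha) * EstRTT + alpha * SampleRTT
(7/8) * 150 = 131.25
(1/8) * 180 = 22.5
New EstRTT = 131.25 + 22.5 = 153.75 ms -> 153.75 ms (2 dp)

153.75


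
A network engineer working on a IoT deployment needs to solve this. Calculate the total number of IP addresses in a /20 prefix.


Given: CIDR prefix /20
Host bits = 32 - 20 = 12
Total addresses = 2^12 = 4096

4096


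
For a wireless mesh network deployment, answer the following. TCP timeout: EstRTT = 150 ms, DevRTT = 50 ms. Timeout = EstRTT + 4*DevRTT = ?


Given: EstRTT = 150 ms, DevRTT = 50 ms
Timeout = EstRTT + 4 * DevRTT
4 * DevRTT = 4 * 50 = 200
Timeout = 150 + 200 = 350 ms

350


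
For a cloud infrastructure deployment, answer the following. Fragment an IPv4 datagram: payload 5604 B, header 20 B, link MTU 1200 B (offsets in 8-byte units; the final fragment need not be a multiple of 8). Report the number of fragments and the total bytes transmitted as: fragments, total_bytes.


Max data per non-final fragment = floor((MTU - header)/8)*8 = floor((1200 - 20)/8)*8 = floor(1180/8)*8 = 1176 B
Final fragment needs no 8-byte alignment: it can carry up to MTU - header = 1180 B
Non-final fragments needed = ceil((payload - 1180) / 1176) = ceil(4424/1176) = ceil(3.7619) = 4
Number of fragments = 4 + 1 = 5
Fragment sizes (data): 4 * 1176 B + 900 B (last, 900 <= 1180 OK)
Total bytes sent = payload + n_frags * header = 5604 + 5*20 = 5604 + 100 = 5704 B

5, 5704


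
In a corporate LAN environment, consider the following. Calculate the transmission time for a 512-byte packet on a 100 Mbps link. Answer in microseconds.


Given: packet = 512 bytes, bandwidth = 100 Mbps
Packet in bits = 512 * 8 = 4096 bits
Bandwidth = 100 * 10^6 = 100000000 bps
Time = 4096 / 100000000 seconds
Time in us = 4096 * 10^6 / 100000000 = 40.96

40.96


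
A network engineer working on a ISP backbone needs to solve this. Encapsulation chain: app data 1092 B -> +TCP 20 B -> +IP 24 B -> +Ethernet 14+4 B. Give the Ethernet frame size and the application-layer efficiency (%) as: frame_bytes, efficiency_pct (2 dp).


TCP segment = 1092 + 20 = 1112 B
IP packet = 1112 + 24 = 1136 B
Ethernet frame = 1136 + 14 + 4 = 1154 B
Efficiency = app / frame = 1092 / 1154 = 0.946274 = 94.6274% -> 94.63% (2 dp)

1154, 94.63


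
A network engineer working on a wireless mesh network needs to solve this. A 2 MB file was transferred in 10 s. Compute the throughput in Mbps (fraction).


Given: file = 2 MB, time = 10 s
File in Mb = 2 * 8 = 16 Mb
Throughput = 16 / 10 Mbps
Throughput = 8/5 Mbps

8/5


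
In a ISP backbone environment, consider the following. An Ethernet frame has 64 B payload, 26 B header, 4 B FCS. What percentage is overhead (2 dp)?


Given: payload = 64 B, header = 26 B, trailer = 4 B
Overhead bytes = header + trailer = 26 + 4 = 30
Total frame = payload + overhead = 64 + 30 = 94
Overhead % = 30 / 94 * 100 = 31.9149% -> 31.91% (2 dp)

31.91


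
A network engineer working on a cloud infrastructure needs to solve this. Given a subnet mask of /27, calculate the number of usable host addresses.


Given: subnet mask /27
Host bits = 32 - 27 = 5
Total addresses = 2^5 = 32
Usable hosts = 32 - 2 (network + broadcast) = 30

30


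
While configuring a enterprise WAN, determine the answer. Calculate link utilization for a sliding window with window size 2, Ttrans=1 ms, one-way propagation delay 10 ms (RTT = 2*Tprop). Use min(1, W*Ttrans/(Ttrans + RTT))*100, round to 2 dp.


Given: W = 2, Ttrans = 1 ms, RTT = 20 ms (= 2 * Tprop, Tprop = 10 ms)
Cycle time = Ttrans + RTT = 1 + 20 = 21 ms (first packet sent until its ACK returns)
W * Ttrans = 2 * 1 = 2 ms of sending per cycle
W * Ttrans / (Ttrans + RTT) = 2 / 21 = 0.095238
U = min(1, 0.095238) = 0.095238
U% = 9.52%

9.52


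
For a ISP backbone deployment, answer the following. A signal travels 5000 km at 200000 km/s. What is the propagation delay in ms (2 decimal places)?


Given: distance = 5000 km, speed = 200000 km/s
Delay = distance / speed = 5000 / 200000 seconds
Delay in ms = 5000 * 1000 / 200000
Delay = 25.0000 ms
Rounded to 2 dp = 25.00 ms

25.00


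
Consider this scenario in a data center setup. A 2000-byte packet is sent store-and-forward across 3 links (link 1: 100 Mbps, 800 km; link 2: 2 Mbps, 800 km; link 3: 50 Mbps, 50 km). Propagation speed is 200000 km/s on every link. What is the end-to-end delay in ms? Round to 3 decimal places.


Packet = 2000 bytes = 16000 bits. Store-and-forward: sum (t_trans + t_prop) per link.
Link 1: t_trans = 16000/(100*10^6) s = 0.1600 ms; t_prop = 800/200000 s = 4.0000 ms; subtotal = 4.1600 ms
Link 2: t_trans = 16000/(2*10^6) s = 8.0000 ms; t_prop = 800/200000 s = 4.0000 ms; subtotal = 12.0000 ms
Link 3: t_trans = 16000/(50*10^6) s = 0.3200 ms; t_prop = 50/200000 s = 0.2500 ms; subtotal = 0.5700 ms
End-to-end = 4.1600 + 12.0000 + 0.5700 = 16.7300 ms -> 16.730 ms (3 dp)

16.730


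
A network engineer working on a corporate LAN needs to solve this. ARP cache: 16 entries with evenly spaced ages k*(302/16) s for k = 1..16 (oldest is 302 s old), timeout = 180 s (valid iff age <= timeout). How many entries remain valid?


Ages are k * 302/16 s for k = 1..16 (spacing = 18.8750 s).
Entry k is valid iff k * 302/16 <= 180 iff k <= 16 * 180 / 302 = 9.5364
n_valid = floor(9.5364) = 9
(n_stale = 16 - 9 = 7)

9


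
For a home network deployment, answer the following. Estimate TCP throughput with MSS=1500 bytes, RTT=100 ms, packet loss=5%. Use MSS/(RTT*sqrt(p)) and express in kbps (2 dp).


Given: MSS = 1500 bytes, RTT = 100 ms, loss = 5%
RTT in seconds = 100 / 1000 = 0.1
Loss rate = 5% = 0.05
sqrt(loss) = sqrt(0.05) = 0.223606797750
Throughput (bytes/s) = 1500 / (0.1 * 0.223606797750) = 67082.0393
Throughput (kbps) = 67082.0393 * 8 / 1000 = 536.656315 -> 536.66 kbps (2 dp)

536.66


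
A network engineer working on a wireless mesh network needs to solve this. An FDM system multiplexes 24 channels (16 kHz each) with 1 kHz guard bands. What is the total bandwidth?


Given: 24 channels, 16 kHz each, guard = 1 kHz
Channel bandwidth = 24 * 16 = 384 kHz
Guard bands = 23 gaps * 1 kHz = 23 kHz
Total = 384 + 23 = 407 kHz

407


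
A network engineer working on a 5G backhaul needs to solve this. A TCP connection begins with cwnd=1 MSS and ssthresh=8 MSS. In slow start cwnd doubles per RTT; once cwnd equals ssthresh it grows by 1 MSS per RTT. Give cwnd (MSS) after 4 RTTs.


RTT 0: cwnd = 1 MSS (initial)
RTT 1: cwnd = 2 MSS (slow start, doubled)
RTT 2: cwnd = 4 MSS (slow start, doubled)
RTT 3: cwnd = 8 MSS (slow start, doubled)
RTT 4: cwnd = 9 MSS (congestion avoidance, +1)

9


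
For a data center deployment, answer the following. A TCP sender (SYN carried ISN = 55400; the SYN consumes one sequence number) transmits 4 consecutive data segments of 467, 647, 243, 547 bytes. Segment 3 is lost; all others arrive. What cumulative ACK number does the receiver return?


SYN uses sequence number 55400; first data byte = ISN + 1 = 55401.
Segment 1: SEQ = 55401, len = 467 B, covers [55401, 55867]
Segment 2: SEQ = 55868, len = 647 B, covers [55868, 56514]
Segment 3: SEQ = 56515, len = 243 B, covers [56515, 56757] [LOST]
Segment 4: SEQ = 56758, len = 547 B, covers [56758, 57304]
In-order data received: bytes [55401, 56514] (segments 1..2).
Segment 3 missing -> gap begins at byte 56515; later segments buffered out of order.
Cumulative ACK = next expected in-order byte = 55401 + 467 + 647 = 56515

56515


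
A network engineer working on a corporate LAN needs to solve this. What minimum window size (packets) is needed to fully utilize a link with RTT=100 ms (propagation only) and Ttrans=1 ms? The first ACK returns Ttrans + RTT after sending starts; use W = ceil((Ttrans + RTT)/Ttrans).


Given: Ttrans = 1 ms, RTT = 100 ms (= 2 * Tprop, Tprop = 50 ms)
Time until first ACK returns = Ttrans + RTT = 1 + 100 = 101 ms
Need W * Ttrans >= Ttrans + RTT  ->  W >= (Ttrans + RTT) / Ttrans
(Ttrans + RTT) / Ttrans = 101 / 1 = 101
W_min = ceil(101) = 101

101


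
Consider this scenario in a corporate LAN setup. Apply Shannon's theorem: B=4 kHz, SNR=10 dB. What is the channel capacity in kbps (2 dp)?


Given: B = 4 kHz, SNR = 10 dB
SNR linear = 10^(10/10) = 10
1 + SNR = 11
log2(11) = 3.4594316186
C = 4 * 1000 * 3.4594316186 = 13837.7265 bps
C = 13.837726 kbps -> 13.84 kbps (2 dp)

13.84


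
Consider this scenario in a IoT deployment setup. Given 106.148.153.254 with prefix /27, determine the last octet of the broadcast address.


Given: IP = 106.148.153.254, prefix = /27
Host bits = 32 - 27 = 5
Network last octet = 254 AND mask = 224
Host part size = 2^5 - 1 = 31
Broadcast last octet = 224 OR 31 = 255

255


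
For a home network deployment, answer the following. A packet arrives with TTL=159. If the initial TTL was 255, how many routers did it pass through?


Given: initial TTL = 255, received TTL = 159
Hops = initial TTL - received TTL
Hops = 255 - 159 = 96

96


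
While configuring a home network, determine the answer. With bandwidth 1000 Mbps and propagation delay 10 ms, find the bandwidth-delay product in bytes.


Given: bandwidth = 1000 Mbps, delay = 10 ms
BDP in bits = 1000 * 10^6 * 10 / 1000
BDP in bits = 10000000
BDP in bytes = 10000000 / 8 = 1250000

1250000


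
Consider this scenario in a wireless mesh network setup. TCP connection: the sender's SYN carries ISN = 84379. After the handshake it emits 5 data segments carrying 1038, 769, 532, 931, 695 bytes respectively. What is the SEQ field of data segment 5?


The SYN occupies sequence number ISN = 84379, so the first data byte is ISN + 1 = 84380.
SEQ of data segment i = (ISN + 1) + sum of payload sizes of segments 1..i-1.
Segment 1: SEQ = 84380, payload = 1038 bytes
Segment 2: SEQ = 85418, payload = 769 bytes
Segment 3: SEQ = 86187, payload = 532 bytes
Segment 4: SEQ = 86719, payload = 931 bytes
Segment 5: SEQ = 87650, payload = 695 bytes
SEQ of segment 5 = 84380 + 1038 + 769 + 532 + 931 = 87650

87650


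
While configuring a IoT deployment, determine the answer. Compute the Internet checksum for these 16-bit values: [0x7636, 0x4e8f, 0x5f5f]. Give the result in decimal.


Given words: [0x7636, 0x4e8f, 0x5f5f]
Step 1: Sum all words
Raw sum = 30262 + 20111 + 24415 = 74788
Step 2: Fold carry: (9252 + 1) = 9253
One's complement = ~9253 & 0xFFFF = 56282

56282


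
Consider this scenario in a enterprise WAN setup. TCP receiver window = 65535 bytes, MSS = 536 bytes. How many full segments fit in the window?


Given: RWND = 65535 bytes, MSS = 536 bytes
Full segments = floor(RWND / MSS)
Full segments = floor(65535 / 536)
Full segments = floor(122.2668) = 122

122


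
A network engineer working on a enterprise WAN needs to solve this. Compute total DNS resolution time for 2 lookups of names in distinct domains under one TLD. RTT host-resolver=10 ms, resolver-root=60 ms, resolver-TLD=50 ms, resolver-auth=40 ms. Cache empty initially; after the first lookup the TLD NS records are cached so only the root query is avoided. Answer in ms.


Lookup 1 (cold cache): local + root + TLD + auth = 10 + 60 + 50 + 40 = 160 ms
Lookups 2..2 (TLD NS cached -> skip root; new domain -> still ask TLD and auth): local + TLD + auth = 10 + 50 + 40 = 100 ms each
Remaining 1 lookups: 1 * 100 = 100 ms
Total = 160 + 100 = 260 ms

260


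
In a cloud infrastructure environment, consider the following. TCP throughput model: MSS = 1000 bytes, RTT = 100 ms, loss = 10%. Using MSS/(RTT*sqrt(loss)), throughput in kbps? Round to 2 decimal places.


Given: MSS = 1000 bytes, RTT = 100 ms, loss = 10%
RTT in seconds = 100 / 1000 = 0.1
Loss rate = 10% = 0.1
sqrt(loss) = sqrt(0.1) = 0.316227766017
Throughput (bytes/s) = 1000 / (0.1 * 0.316227766017) = 31622.7766
Throughput (kbps) = 31622.7766 * 8 / 1000 = 252.982213 -> 252.98 kbps (2 dp)

252.98


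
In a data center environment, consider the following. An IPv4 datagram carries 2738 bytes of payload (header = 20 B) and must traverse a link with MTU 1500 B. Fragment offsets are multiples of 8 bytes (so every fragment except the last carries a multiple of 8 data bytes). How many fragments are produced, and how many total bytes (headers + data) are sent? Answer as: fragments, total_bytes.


Max data per non-final fragment = floor((MTU - header)/8)*8 = floor((1500 - 20)/8)*8 = floor(1480/8)*8 = 1480 B
Final fragment needs no 8-byte alignment: it can carry up to MTU - header = 1480 B
Non-final fragments needed = ceil((payload - 1480) / 1480) = ceil(1258/1480) = ceil(0.8500) = 1
Number of fragments = 1 + 1 = 2
Fragment sizes (data): 1 * 1480 B + 1258 B (last, 1258 <= 1480 OK)
Total bytes sent = payload + n_frags * header = 2738 + 2*20 = 2738 + 40 = 2778 B

2, 2778


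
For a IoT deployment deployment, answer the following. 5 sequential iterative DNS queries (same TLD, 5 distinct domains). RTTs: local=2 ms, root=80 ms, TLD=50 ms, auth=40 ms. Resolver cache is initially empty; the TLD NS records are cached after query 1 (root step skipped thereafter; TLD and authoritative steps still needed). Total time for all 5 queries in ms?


Lookup 1 (cold cache): local + root + TLD + auth = 2 + 80 + 50 + 40 = 172 ms
Lookups 2..5 (TLD NS cached -> skip root; new domain -> still ask TLD and auth): local + TLD + auth = 2 + 50 + 40 = 92 ms each
Remaining 4 lookups: 4 * 92 = 368 ms
Total = 172 + 368 = 540 ms

540


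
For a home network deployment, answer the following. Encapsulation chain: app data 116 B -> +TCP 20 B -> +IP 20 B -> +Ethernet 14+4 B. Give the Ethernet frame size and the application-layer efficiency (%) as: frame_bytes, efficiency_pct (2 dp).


TCP segment = 116 + 20 = 136 B
IP packet = 136 + 20 = 156 B
Ethernet frame = 156 + 14 + 4 = 174 B
Efficiency = app / frame = 116 / 174 = 0.666667 = 66.6667% -> 66.67% (2 dp)

174, 66.67


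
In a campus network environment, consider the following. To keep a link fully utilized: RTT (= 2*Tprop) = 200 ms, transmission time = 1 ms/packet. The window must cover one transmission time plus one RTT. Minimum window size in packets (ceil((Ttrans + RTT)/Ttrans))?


Given: Ttrans = 1 ms, RTT = 200 ms (= 2 * Tprop, Tprop = 100 ms)
Time until first ACK returns = Ttrans + RTT = 1 + 200 = 201 ms
Need W * Ttrans >= Ttrans + RTT  ->  W >= (Ttrans + RTT) / Ttrans
(Ttrans + RTT) / Ttrans = 201 / 1 = 201
W_min = ceil(201) = 201

201


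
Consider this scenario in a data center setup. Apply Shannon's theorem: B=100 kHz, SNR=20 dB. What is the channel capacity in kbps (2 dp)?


Given: B = 100 kHz, SNR = 20 dB
SNR linear = 10^(20/10) = 100
1 + SNR = 101
log2(101) = 6.6582114828
C = 100 * 1000 * 6.6582114828 = 665821.1483 bps
C = 665.821148 kbps -> 665.82 kbps (2 dp)

665.82


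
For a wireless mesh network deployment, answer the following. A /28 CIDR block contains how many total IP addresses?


Given: CIDR prefix /28
Host bits = 32 - 28 = 4
Total addresses = 2^4 = 16

16


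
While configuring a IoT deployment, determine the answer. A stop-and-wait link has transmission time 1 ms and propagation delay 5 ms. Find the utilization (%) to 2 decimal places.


Given: Ttrans = 1 ms, Tprop = 5 ms
RTT = 2 * Tprop = 2 * 5 = 10 ms
U = Ttrans / (Ttrans + RTT)
U = 1 / (1 + 10)
U = 1 / 11 = 0.090909
U% = 9.09%

9.09


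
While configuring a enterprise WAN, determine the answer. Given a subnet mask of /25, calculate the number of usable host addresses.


Given: subnet mask /25
Host bits = 32 - 25 = 7
Total addresses = 2^7 = 128
Usable hosts = 128 - 2 (network + broadcast) = 126

126


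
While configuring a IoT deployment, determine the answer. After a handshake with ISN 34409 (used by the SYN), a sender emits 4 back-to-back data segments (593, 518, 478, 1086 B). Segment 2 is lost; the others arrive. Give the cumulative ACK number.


SYN uses sequence number 34409; first data byte = ISN + 1 = 34410.
Segment 1: SEQ = 34410, len = 593 B, covers [34410, 35002]
Segment 2: SEQ = 35003, len = 518 B, covers [35003, 35520] [LOST]
Segment 3: SEQ = 35521, len = 478 B, covers [35521, 35998]
Segment 4: SEQ = 35999, len = 1086 B, covers [35999, 37084]
In-order data received: bytes [34410, 35002] (segments 1..1).
Segment 2 missing -> gap begins at byte 35003; later segments buffered out of order.
Cumulative ACK = next expected in-order byte = 34410 + 593 = 35003

35003


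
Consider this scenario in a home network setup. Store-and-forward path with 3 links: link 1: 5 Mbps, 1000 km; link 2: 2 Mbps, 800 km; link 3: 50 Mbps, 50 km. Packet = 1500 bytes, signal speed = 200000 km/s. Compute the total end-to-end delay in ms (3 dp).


Packet = 1500 bytes = 12000 bits. Store-and-forward: sum (t_trans + t_prop) per link.
Link 1: t_trans = 12000/(5*10^6) s = 2.4000 ms; t_prop = 1000/200000 s = 5.0000 ms; subtotal = 7.4000 ms
Link 2: t_trans = 12000/(2*10^6) s = 6.0000 ms; t_prop = 800/200000 s = 4.0000 ms; subtotal = 10.0000 ms
Link 3: t_trans = 12000/(50*10^6) s = 0.2400 ms; t_prop = 50/200000 s = 0.2500 ms; subtotal = 0.4900 ms
End-to-end = 7.4000 + 10.0000 + 0.4900 = 17.8900 ms -> 17.890 ms (3 dp)

17.890


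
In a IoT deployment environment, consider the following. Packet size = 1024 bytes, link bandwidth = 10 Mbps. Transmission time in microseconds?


Given: packet = 1024 bytes, bandwidth = 10 Mbps
Packet in bits = 1024 * 8 = 8192 bits
Bandwidth = 10 * 10^6 = 10000000 bps
Time = 8192 / 10000000 seconds
Time in us = 8192 * 10^6 / 10000000 = 819.2

819.2


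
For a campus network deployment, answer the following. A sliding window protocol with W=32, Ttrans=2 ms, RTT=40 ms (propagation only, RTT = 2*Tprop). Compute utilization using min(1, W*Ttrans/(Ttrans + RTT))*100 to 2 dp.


Given: W = 32, Ttrans = 2 ms, RTT = 40 ms (= 2 * Tprop, Tprop = 20 ms)
Cycle time = Ttrans + RTT = 2 + 40 = 42 ms (first packet sent until its ACK returns)
W * Ttrans = 32 * 2 = 64 ms of sending per cycle
W * Ttrans / (Ttrans + RTT) = 64 / 42 = 1.523810
U = min(1, 1.523810) = 1.000000
U% = 100.00%

100.00


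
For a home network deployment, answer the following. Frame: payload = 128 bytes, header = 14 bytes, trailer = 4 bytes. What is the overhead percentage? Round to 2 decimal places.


Given: payload = 128 B, header = 14 B, trailer = 4 B
Overhead bytes = header + trailer = 14 + 4 = 18
Total frame = payload + overhead = 128 + 18 = 146
Overhead % = 18 / 146 * 100 = 12.3288% -> 12.33% (2 dp)

12.33


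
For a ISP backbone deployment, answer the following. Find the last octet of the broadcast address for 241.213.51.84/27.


Given: IP = 241.213.51.84, prefix = /27
Host bits = 32 - 27 = 5
Network last octet = 84 AND mask = 64
Host part size = 2^5 - 1 = 31
Broadcast last octet = 64 OR 31 = 95

95


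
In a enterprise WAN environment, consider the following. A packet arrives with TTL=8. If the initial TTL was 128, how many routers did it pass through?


Given: initial TTL = 128, received TTL = 8
Hops = initial TTL - received TTL
Hops = 128 - 8 = 120

120


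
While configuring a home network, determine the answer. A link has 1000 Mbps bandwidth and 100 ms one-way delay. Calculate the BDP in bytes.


Given: bandwidth = 1000 Mbps, delay = 100 ms
BDP in bits = 1000 * 10^6 * 100 / 1000
BDP in bits = 100000000
BDP in bytes = 100000000 / 8 = 12500000

12500000


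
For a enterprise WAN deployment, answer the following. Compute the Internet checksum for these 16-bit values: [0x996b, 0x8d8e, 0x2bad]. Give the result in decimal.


Given words: [0x996b, 0x8d8e, 0x2bad]
Step 1: Sum all words
Raw sum = 39275 + 36238 + 11181 = 86694
Step 2: Fold carry: (21158 + 1) = 21159
One's complement = ~21159 & 0xFFFF = 44376

44376


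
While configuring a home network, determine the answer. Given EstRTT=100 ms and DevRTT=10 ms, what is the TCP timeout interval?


Given: EstRTT = 100 ms, DevRTT = 10 ms
Timeout = EstRTT + 4 * DevRTT
4 * DevRTT = 4 * 10 = 40
Timeout = 100 + 40 = 140 ms

140


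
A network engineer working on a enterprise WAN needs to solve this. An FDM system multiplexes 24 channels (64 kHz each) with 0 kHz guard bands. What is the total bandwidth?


Given: 24 channels, 64 kHz each, guard = 0 kHz
Channel bandwidth = 24 * 64 = 1536 kHz
Guard bands = 23 gaps * 0 kHz = 0 kHz
Total = 1536 + 0 = 1536 kHz

1536


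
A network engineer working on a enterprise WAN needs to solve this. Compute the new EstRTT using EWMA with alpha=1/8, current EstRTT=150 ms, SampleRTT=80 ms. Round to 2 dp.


Given: EstRTT = 150 ms, SampleRTT = 80 ms, alpha = 1/8
New EstRTT = (1 - alpha) * EstRTT + alpha * SampleRTT
(7/8) * 150 = 131.25
(1/8) * 80 = 10
New EstRTT = 131.25 + 10 = 141.25 ms -> 141.25 ms (2 dp)

141.25


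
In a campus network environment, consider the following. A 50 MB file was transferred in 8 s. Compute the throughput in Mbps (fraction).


Given: file = 50 MB, time = 8 s
File in Mb = 50 * 8 = 400 Mb
Throughput = 400 / 8 Mbps
Throughput = 50 Mbps

50


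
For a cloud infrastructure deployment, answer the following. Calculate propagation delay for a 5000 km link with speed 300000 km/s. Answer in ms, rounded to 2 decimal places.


Given: distance = 5000 km, speed = 300000 km/s
Delay = distance / speed = 5000 / 300000 seconds
Delay in ms = 5000 * 1000 / 300000
Delay = 16.6667 ms
Rounded to 2 dp = 16.67 ms

16.67


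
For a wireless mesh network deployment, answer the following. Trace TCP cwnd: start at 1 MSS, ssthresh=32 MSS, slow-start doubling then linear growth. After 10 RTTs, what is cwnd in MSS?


RTT 0: cwnd = 1 MSS (initial)
RTT 1: cwnd = 2 MSS (slow start, doubled)
RTT 2: cwnd = 4 MSS (slow start, doubled)
RTT 3: cwnd = 8 MSS (slow start, doubled)
RTT 4: cwnd = 16 MSS (slow start, doubled)
RTT 5: cwnd = 32 MSS (slow start, doubled)
RTT 6: cwnd = 33 MSS (congestion avoidance, +1)
RTT 7: cwnd = 34 MSS (congestion avoidance, +1)
RTT 8: cwnd = 35 MSS (congestion avoidance, +1)
RTT 9: cwnd = 36 MSS (congestion avoidance, +1)
RTT 10: cwnd = 37 MSS (congestion avoidance, +1)

37


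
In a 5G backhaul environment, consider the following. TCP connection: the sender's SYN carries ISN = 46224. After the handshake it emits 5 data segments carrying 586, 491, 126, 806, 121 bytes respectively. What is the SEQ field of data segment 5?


The SYN occupies sequence number ISN = 46224, so the first data byte is ISN + 1 = 46225.
SEQ of data segment i = (ISN + 1) + sum of payload sizes of segments 1..i-1.
Segment 1: SEQ = 46225, payload = 586 bytes
Segment 2: SEQ = 46811, payload = 491 bytes
Segment 3: SEQ = 47302, payload = 126 bytes
Segment 4: SEQ = 47428, payload = 806 bytes
Segment 5: SEQ = 48234, payload = 121 bytes
SEQ of segment 5 = 46225 + 586 + 491 + 126 + 806 = 48234

48234


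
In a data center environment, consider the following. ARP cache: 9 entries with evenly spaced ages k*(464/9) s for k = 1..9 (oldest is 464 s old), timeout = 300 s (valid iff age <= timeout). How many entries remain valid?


Ages are k * 464/9 s for k = 1..9 (spacing = 51.5556 s).
Entry k is valid iff k * 464/9 <= 300 iff k <= 9 * 300 / 464 = 5.8190
n_valid = floor(5.8190) = 5
(n_stale = 9 - 5 = 4)

5


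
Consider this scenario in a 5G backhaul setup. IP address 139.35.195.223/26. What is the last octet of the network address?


Given: IP = 139.35.195.223, prefix = /26
Subnet mask = 255.255.255.192
Last octet of IP: 223
Last octet of mask: 192
Network last octet = 223 AND 192 = 192

192


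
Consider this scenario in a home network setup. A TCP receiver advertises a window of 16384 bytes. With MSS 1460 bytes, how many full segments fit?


Given: RWND = 16384 bytes, MSS = 1460 bytes
Full segments = floor(RWND / MSS)
Full segments = floor(16384 / 1460)
Full segments = floor(11.2219) = 11

11


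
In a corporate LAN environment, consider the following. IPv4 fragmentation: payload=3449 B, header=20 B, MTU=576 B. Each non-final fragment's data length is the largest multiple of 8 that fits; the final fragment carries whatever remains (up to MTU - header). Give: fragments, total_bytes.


Max data per non-final fragment = floor((MTU - header)/8)*8 = floor((576 - 20)/8)*8 = floor(556/8)*8 = 552 B
Final fragment needs no 8-byte alignment: it can carry up to MTU - header = 556 B
Non-final fragments needed = ceil((payload - 556) / 552) = ceil(2893/552) = ceil(5.2409) = 6
Number of fragments = 6 + 1 = 7
Fragment sizes (data): 6 * 552 B + 137 B (last, 137 <= 556 OK)
Total bytes sent = payload + n_frags * header = 3449 + 7*20 = 3449 + 140 = 3589 B

7, 3589


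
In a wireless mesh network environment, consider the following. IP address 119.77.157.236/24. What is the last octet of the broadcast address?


Given: IP = 119.77.157.236, prefix = /24
Host bits = 32 - 24 = 8
Network last octet = 236 AND mask = 0
Host part size = 2^8 - 1 = 255
Broadcast last octet = 0 OR 255 = 255

255


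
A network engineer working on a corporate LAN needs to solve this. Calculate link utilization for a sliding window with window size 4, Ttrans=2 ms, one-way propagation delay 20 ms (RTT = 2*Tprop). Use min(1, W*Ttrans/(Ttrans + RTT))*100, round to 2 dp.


Given: W = 4, Ttrans = 2 ms, RTT = 40 ms (= 2 * Tprop, Tprop = 20 ms)
Cycle time = Ttrans + RTT = 2 + 40 = 42 ms (first packet sent until its ACK returns)
W * Ttrans = 4 * 2 = 8 ms of sending per cycle
W * Ttrans / (Ttrans + RTT) = 8 / 42 = 0.190476
U = min(1, 0.190476) = 0.190476
U% = 19.05%

19.05


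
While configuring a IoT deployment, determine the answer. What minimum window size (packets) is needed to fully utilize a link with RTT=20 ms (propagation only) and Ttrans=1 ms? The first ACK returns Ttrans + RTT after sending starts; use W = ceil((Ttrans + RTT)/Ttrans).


Given: Ttrans = 1 ms, RTT = 20 ms (= 2 * Tprop, Tprop = 10 ms)
Time until first ACK returns = Ttrans + RTT = 1 + 20 = 21 ms
Need W * Ttrans >= Ttrans + RTT  ->  W >= (Ttrans + RTT) / Ttrans
(Ttrans + RTT) / Ttrans = 21 / 1 = 21
W_min = ceil(21) = 21

21


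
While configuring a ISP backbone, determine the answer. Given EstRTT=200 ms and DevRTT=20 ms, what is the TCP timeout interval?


Given: EstRTT = 200 ms, DevRTT = 20 ms
Timeout = EstRTT + 4 * DevRTT
4 * DevRTT = 4 * 20 = 80
Timeout = 200 + 80 = 280 ms

280


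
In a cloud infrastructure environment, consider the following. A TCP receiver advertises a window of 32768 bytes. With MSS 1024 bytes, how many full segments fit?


Given: RWND = 32768 bytes, MSS = 1024 bytes
Full segments = floor(RWND / MSS)
Full segments = floor(32768 / 1024)
Full segments = floor(32.0) = 32

32
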